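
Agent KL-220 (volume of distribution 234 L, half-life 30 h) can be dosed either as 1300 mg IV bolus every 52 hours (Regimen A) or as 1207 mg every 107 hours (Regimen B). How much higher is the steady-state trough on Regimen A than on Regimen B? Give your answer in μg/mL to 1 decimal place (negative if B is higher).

Regimen A: f = (1/2)^(52/30) ≈ 0.3008; Cmin,ss = (1300/234)·f/(1−f) ≈ 2.390 μg/mL.
Regimen B: f = (1/2)^(107/30) ≈ 0.0844; Cmin,ss = (1207/234)·f/(1−f) ≈ 0.475 μg/mL.
Difference ≈ 2.390 − 0.475 ≈ 1.915 μg/mL.

1.9 μg/mL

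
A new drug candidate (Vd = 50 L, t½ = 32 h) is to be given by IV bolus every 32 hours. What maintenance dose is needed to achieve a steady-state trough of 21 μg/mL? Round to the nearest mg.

1050 mg

τ/t½ = 32/32 ≈ 1, so f = (1/2)^(32/32) ≈ 0.500000.
Cmin,ss = (D/Vd)·f/(1−f), so D = Cmin,ss·Vd·(1−f)/f.
D = 21 × 50 × (1−f)/f ≈ 21 × 50 × 1.00000 ≈ 1050.00 mg.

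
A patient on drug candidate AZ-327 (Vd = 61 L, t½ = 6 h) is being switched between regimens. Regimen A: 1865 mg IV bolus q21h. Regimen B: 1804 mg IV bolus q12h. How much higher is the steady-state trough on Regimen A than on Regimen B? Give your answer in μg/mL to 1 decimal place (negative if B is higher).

Regimen A: f = (1/2)^(21/6) ≈ 0.0884; Cmin,ss = (1865/61)·f/(1−f) ≈ 2.965 μg/mL.
Regimen B: f = (1/2)^(12/6) ≈ 0.2500; Cmin,ss = (1804/61)·f/(1−f) ≈ 9.858 μg/mL.
Difference ≈ 2.965 − 9.858 ≈ -6.893 μg/mL.

-6.9 μg/mL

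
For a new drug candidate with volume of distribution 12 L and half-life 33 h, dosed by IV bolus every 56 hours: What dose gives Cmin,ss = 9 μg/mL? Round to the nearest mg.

τ/t½ = 56/33 ≈ 1.697, so f = (1/2)^(56/33) ≈ 0.308433.
Cmin,ss = (D/Vd)·f/(1−f), so D = Cmin,ss·Vd·(1−f)/f.
D = 9 × 12 × (1−f)/f ≈ 9 × 12 × 2.24220 ≈ 242.16 mg.

242 mg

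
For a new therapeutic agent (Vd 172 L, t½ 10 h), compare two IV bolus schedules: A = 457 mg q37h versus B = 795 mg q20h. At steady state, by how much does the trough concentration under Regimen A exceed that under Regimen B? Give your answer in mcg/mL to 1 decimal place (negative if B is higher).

-1.3 mcg/mL

Regimen A: f = (1/2)^(37/10) ≈ 0.0769; Cmin,ss = (457/172)·f/(1−f) ≈ 0.221 mcg/mL.
Regimen B: f = (1/2)^(20/10) ≈ 0.2500; Cmin,ss = (795/172)·f/(1−f) ≈ 1.541 mcg/mL.
Difference ≈ 0.221 − 1.541 ≈ -1.320 mcg/mL.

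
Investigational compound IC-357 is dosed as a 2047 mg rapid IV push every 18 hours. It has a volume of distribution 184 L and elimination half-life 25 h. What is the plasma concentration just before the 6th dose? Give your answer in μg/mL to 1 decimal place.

15.8 μg/mL

f = (1/2)^(τ/t½) = (1/2)^(18/25) ≈ 0.6071.
C₀ = D/Vd = 2047/184 ≈ 11.125 μg/mL.
Before the 6th dose, 5 doses have been given. Superposition: Cmin = C₀·(f + f² + … + f^5).
≈ 11.125 × (0.6071 + 0.3686 + 0.2238 + 0.1358 + 0.0825) ≈ 11.125 × 1.4178 ≈ 15.773 μg/mL.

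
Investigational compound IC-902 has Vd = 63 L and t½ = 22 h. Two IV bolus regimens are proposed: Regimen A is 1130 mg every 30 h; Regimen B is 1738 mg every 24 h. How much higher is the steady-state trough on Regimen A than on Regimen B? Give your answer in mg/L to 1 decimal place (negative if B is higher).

Regimen A: f = (1/2)^(30/22) ≈ 0.3886; Cmin,ss = (1130/63)·f/(1−f) ≈ 11.400 mg/L.
Regimen B: f = (1/2)^(24/22) ≈ 0.4695; Cmin,ss = (1738/63)·f/(1−f) ≈ 24.415 mg/L.
Difference ≈ 11.400 − 24.415 ≈ -13.015 mg/L.

-13.0 mg/L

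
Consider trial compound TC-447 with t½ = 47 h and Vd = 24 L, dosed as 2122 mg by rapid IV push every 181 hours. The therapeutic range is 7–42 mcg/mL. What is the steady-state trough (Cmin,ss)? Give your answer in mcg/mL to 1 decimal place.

6.6 mcg/mL

Over one 181-h interval, 181/47 ≈ 3.8511 half-lives elapse, leaving f ≈ 0.0693 of each dose.
At steady state, accumulation factor R = 1/(1 − e^(−kτ)) ≈ 1.0745.
Single-dose peak C₀ = D/Vd = 2122/24 ≈ 88.417 mcg/mL.
Steady-state peak Cmax,ss = C₀·R ≈ 88.417 × 1.0745 ≈ 95.004 mcg/mL.
One interval later, Cmin,ss = Cmax,ss·e^(−kτ) ≈ 95.004 × 0.0693 ≈ 6.584 mcg/mL.
Trough 6.6 mcg/mL vs MEC 7 mcg/mL: subtherapeutic.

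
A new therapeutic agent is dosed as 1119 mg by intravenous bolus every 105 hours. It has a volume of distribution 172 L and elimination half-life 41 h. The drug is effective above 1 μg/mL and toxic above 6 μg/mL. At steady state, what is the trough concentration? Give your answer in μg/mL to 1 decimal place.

1.3 μg/mL

k = ln2/t½ = ln2/41 ≈ 0.016906 h⁻¹; fraction remaining f = e^(−kτ) = e^(−0.016906×105) ≈ 0.1695.
Accumulation ratio R = 1/(1 − f) ≈ 1/0.8305 ≈ 1.2041.
Each bolus raises the concentration by D/Vd = 1119/172 ≈ 6.506 μg/mL.
Steady-state peak Cmax,ss = C₀·R ≈ 6.506 × 1.2041 ≈ 7.834 μg/mL.
One interval later, Cmin,ss = Cmax,ss·e^(−kτ) ≈ 7.834 × 0.1695 ≈ 1.328 μg/mL.
Trough 1.3 μg/mL vs MEC 1 μg/mL: adequate.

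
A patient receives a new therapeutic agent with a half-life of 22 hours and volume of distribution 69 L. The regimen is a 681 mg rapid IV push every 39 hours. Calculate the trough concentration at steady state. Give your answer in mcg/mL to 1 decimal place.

Over one 39-h interval, 39/22 ≈ 1.7727 half-lives elapse, leaving f ≈ 0.2927 of each dose.
Single-dose peak C₀ = D/Vd = 681/69 ≈ 9.870 mcg/mL.
Steady-state trough Cmin,ss = C₀·f/(1−f) ≈ 9.870 × 0.2927/0.7073 ≈ 4.084 mcg/mL.

4.1 mcg/mL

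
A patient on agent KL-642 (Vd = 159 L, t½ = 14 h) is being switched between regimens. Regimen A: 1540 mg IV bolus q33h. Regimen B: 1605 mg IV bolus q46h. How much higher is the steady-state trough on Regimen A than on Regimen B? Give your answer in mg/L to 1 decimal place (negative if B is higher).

Regimen A: f = (1/2)^(33/14) ≈ 0.1952; Cmin,ss = (1540/159)·f/(1−f) ≈ 2.349 mg/L.
Regimen B: f = (1/2)^(46/14) ≈ 0.1025; Cmin,ss = (1605/159)·f/(1−f) ≈ 1.153 mg/L.
Difference ≈ 2.349 − 1.153 ≈ 1.196 mg/L.

1.2 mg/L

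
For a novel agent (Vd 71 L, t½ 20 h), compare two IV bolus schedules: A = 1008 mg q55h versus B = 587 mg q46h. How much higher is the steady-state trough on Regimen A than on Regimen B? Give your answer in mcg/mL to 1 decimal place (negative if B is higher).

0.4 mcg/mL

Regimen A: f = (1/2)^(55/20) ≈ 0.1487; Cmin,ss = (1008/71)·f/(1−f) ≈ 2.480 mcg/mL.
Regimen B: f = (1/2)^(46/20) ≈ 0.2031; Cmin,ss = (587/71)·f/(1−f) ≈ 2.107 mcg/mL.
Difference ≈ 2.480 − 2.107 ≈ 0.373 mcg/mL.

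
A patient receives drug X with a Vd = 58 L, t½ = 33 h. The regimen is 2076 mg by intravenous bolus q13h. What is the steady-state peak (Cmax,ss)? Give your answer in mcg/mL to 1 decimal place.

149.8 mcg/mL

Over one 13-h interval, 13/33 ≈ 0.39394 half-lives elapse, leaving f ≈ 0.7610 of each dose.
At steady state, accumulation factor R = 1/(1 − e^(−kτ)) ≈ 4.1841.
Single-dose peak C₀ = D/Vd = 2076/58 ≈ 35.793 mcg/mL.
Cmax,ss = C₀/(1 − f) ≈ 35.793/0.2390 ≈ 149.762 mcg/mL.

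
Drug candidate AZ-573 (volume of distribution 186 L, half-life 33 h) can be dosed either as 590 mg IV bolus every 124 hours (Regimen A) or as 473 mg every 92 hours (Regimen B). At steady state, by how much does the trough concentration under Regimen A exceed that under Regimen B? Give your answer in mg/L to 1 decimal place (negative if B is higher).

-0.2 mg/L

Regimen A: f = (1/2)^(124/33) ≈ 0.0739; Cmin,ss = (590/186)·f/(1−f) ≈ 0.253 mg/L.
Regimen B: f = (1/2)^(92/33) ≈ 0.1448; Cmin,ss = (473/186)·f/(1−f) ≈ 0.431 mg/L.
Difference ≈ 0.253 − 0.431 ≈ -0.178 mg/L.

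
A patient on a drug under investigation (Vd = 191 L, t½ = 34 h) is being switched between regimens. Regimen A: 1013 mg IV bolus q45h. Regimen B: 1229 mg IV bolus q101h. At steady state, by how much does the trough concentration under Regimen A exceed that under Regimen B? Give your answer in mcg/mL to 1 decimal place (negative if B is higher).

Regimen A: f = (1/2)^(45/34) ≈ 0.3996; Cmin,ss = (1013/191)·f/(1−f) ≈ 3.530 mcg/mL.
Regimen B: f = (1/2)^(101/34) ≈ 0.1276; Cmin,ss = (1229/191)·f/(1−f) ≈ 0.941 mcg/mL.
Difference ≈ 3.530 − 0.941 ≈ 2.589 mcg/mL.

2.6 mcg/mL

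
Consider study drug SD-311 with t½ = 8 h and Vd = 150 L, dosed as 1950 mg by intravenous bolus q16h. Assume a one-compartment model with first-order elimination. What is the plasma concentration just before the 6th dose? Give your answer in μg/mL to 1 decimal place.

4.3 μg/mL

f = (1/2)^(τ/t½) = (1/2)^(16/8) ≈ 0.2500.
C₀ = D/Vd = 1950/150 ≈ 13.000 μg/mL.
Before the 6th dose, 5 doses have been given. Superposition: Cmin = C₀·(f + f² + … + f^5).
≈ 13.000 × (0.2500 + 0.0625 + 0.0156 + 0.0039 + 0.0010) ≈ 13.000 × 0.3330 ≈ 4.329 μg/mL.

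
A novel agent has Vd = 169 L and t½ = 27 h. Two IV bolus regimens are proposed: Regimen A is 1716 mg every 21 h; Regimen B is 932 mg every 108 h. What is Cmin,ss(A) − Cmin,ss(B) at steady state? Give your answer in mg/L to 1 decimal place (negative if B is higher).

Regimen A: f = (1/2)^(21/27) ≈ 0.5833; Cmin,ss = (1716/169)·f/(1−f) ≈ 14.213 mg/L.
Regimen B: f = (1/2)^(108/27) ≈ 0.0625; Cmin,ss = (932/169)·f/(1−f) ≈ 0.368 mg/L.
Difference ≈ 14.213 − 0.368 ≈ 13.845 mg/L.

13.8 mg/L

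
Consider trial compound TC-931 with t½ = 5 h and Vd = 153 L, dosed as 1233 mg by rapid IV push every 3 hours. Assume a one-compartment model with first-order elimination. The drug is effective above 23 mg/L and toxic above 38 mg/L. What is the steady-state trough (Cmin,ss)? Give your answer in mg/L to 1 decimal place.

15.6 mg/L

k = ln2/t½ = ln2/5 ≈ 0.138629 h⁻¹; fraction remaining f = e^(−kτ) = e^(−0.138629×3) ≈ 0.6598.
At steady state, accumulation factor R = 1/(1 − e^(−kτ)) ≈ 2.9394.
Single-dose peak C₀ = D/Vd = 1233/153 ≈ 8.059 mg/L.
Cmax,ss = C₀/(1 − f) ≈ 8.059/0.3402 ≈ 23.689 mg/L.
One interval later, Cmin,ss = Cmax,ss·e^(−kτ) ≈ 23.689 × 0.6598 ≈ 15.630 mg/L.
Trough 15.6 mg/L vs MEC 23 mg/L: subtherapeutic.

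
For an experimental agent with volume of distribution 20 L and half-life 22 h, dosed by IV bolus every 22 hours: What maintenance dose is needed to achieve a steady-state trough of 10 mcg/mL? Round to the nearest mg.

200 mg

τ/t½ = 22/22 ≈ 1, so f = (1/2)^(22/22) ≈ 0.500000.
Cmin,ss = (D/Vd)·f/(1−f), so D = Cmin,ss·Vd·(1−f)/f.
D = 10 × 20 × (1−f)/f ≈ 10 × 20 × 1.00000 ≈ 200.00 mg.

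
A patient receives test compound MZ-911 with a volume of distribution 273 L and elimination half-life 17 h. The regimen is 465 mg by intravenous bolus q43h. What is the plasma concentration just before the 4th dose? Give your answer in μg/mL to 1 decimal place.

0.4 μg/mL

f = (1/2)^(τ/t½) = (1/2)^(43/17) ≈ 0.1732.
C₀ = D/Vd = 465/273 ≈ 1.703 μg/mL.
Before the 4th dose, 3 doses have been given. Superposition: Cmin = C₀·(f + f² + … + f^3).
≈ 1.703 × (0.1732 + 0.0300 + 0.0052) ≈ 1.703 × 0.2084 ≈ 0.355 μg/mL.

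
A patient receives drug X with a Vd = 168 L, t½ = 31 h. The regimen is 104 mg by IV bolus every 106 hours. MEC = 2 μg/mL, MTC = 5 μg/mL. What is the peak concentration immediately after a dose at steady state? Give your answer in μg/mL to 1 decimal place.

0.7 μg/mL

Over one 106-h interval, 106/31 ≈ 3.4194 half-lives elapse, leaving f ≈ 0.0935 of each dose.
At steady state, accumulation factor R = 1/(1 − e^(−kτ)) ≈ 1.1031.
Each bolus raises the concentration by D/Vd = 104/168 ≈ 0.619 μg/mL.
Cmax,ss = C₀/(1 − f) ≈ 0.619/0.9065 ≈ 0.683 μg/mL.
Peak 0.7 μg/mL vs MTC 5 μg/mL: below toxic threshold.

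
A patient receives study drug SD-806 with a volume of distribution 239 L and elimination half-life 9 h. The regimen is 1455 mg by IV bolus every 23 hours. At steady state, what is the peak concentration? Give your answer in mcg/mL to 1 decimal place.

7.3 mcg/mL

Over one 23-h interval, 23/9 ≈ 2.5556 half-lives elapse, leaving f ≈ 0.1701 of each dose.
Accumulation ratio R = 1/(1 − f) ≈ 1/0.8299 ≈ 1.2050.
Single-dose peak C₀ = D/Vd = 1455/239 ≈ 6.088 mcg/mL.
Steady-state peak Cmax,ss = C₀·R ≈ 6.088 × 1.2050 ≈ 7.336 mcg/mL.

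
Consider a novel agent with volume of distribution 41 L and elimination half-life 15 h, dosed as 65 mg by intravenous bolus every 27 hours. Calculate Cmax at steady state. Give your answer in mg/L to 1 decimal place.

k = ln2/t½ = ln2/15 ≈ 0.046210 h⁻¹; fraction remaining f = e^(−kτ) = e^(−0.046210×27) ≈ 0.2872.
Accumulation ratio R = 1/(1 − f) ≈ 1/0.7128 ≈ 1.4029.
Each bolus raises the concentration by D/Vd = 65/41 ≈ 1.585 mg/L.
Steady-state peak Cmax,ss = C₀·R ≈ 1.585 × 1.4029 ≈ 2.224 mg/L.

2.2 mg/L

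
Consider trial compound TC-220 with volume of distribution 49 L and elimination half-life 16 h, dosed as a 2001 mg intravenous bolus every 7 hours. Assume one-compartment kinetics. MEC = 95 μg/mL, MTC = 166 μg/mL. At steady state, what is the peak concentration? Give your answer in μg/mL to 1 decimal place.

156.1 μg/mL

k = ln2/t½ = ln2/16 ≈ 0.043322 h⁻¹; fraction remaining f = e^(−kτ) = e^(−0.043322×7) ≈ 0.7384.
At steady state, accumulation factor R = 1/(1 − e^(−kτ)) ≈ 3.8226.
Each bolus raises the concentration by D/Vd = 2001/49 ≈ 40.837 μg/mL.
Steady-state peak Cmax,ss = C₀·R ≈ 40.837 × 3.8226 ≈ 156.104 μg/mL.
Peak 156.1 μg/mL vs MTC 166 μg/mL: below toxic threshold.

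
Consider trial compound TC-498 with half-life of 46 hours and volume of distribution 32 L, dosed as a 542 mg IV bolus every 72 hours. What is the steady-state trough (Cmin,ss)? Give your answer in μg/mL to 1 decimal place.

8.6 μg/mL

τ/t½ = 72/46 ≈ 1.5652, so fraction remaining f = (1/2)^(72/46) ≈ 0.3379.
Accumulation ratio R = 1/(1 − f) ≈ 1/0.6621 ≈ 1.5103.
Single-dose peak C₀ = D/Vd = 542/32 ≈ 16.938 μg/mL.
Cmax,ss = C₀/(1 − f) ≈ 16.938/0.6621 ≈ 25.582 μg/mL.
Steady-state trough Cmin,ss = Cmax,ss·f ≈ 25.582 × 0.3379 ≈ 8.644 μg/mL.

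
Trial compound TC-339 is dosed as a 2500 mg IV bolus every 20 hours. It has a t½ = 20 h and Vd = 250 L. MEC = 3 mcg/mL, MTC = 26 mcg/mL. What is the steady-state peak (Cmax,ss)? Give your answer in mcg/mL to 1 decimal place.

The dosing interval is 1 half-life, so f = 2^(−1) = 0.5.
Accumulation ratio R = 1/(1 − f) = 1/0.5 = 2/1.
Single-dose peak C₀ = D/Vd = 2500/250 = 10 mcg/mL.
Steady-state peak Cmax,ss = C₀·R = 10 × 2/1 ≈ 20.000 mcg/mL.
Peak 20.0 mcg/mL vs MTC 26 mcg/mL: below toxic threshold.

20.0 mcg/mL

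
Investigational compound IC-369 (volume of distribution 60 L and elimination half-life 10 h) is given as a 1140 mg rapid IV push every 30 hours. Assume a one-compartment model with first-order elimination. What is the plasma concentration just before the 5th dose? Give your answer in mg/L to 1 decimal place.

f = (1/2)^(τ/t½) = (1/2)^(30/10) ≈ 0.1250.
C₀ = D/Vd = 1140/60 ≈ 19.000 mg/L.
Before the 5th dose, 4 doses have been given. Superposition: Cmin = C₀·(f + f² + … + f^4).
≈ 19.000 × (0.1250 + 0.0156 + 0.0020 + 0.0002) ≈ 19.000 × 0.1428 ≈ 2.713 mg/L.

2.7 mg/L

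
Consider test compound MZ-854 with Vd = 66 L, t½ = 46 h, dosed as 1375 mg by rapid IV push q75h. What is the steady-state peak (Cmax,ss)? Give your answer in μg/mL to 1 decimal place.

30.8 μg/mL

k = ln2/t½ = ln2/46 ≈ 0.015068 h⁻¹; fraction remaining f = e^(−kτ) = e^(−0.015068×75) ≈ 0.3230.
At steady state, accumulation factor R = 1/(1 − e^(−kτ)) ≈ 1.4771.
Each bolus raises the concentration by D/Vd = 1375/66 ≈ 20.833 μg/mL.
Cmax,ss = C₀/(1 − f) ≈ 20.833/0.6770 ≈ 30.773 μg/mL.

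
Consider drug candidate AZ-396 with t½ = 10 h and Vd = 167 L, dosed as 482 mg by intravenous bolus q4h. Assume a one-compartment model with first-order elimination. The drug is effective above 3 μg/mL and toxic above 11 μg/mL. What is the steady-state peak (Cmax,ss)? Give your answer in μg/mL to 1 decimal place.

11.9 μg/mL

k = ln2/t½ = ln2/10 ≈ 0.069315 h⁻¹; fraction remaining f = e^(−kτ) = e^(−0.069315×4) ≈ 0.7579.
Accumulation ratio R = 1/(1 − f) ≈ 1/0.2421 ≈ 4.1305.
Each bolus raises the concentration by D/Vd = 482/167 ≈ 2.886 μg/mL.
Steady-state peak Cmax,ss = C₀·R ≈ 2.886 × 4.1305 ≈ 11.921 μg/mL.
Peak 11.9 μg/mL vs MTC 11 μg/mL: exceeds toxic threshold.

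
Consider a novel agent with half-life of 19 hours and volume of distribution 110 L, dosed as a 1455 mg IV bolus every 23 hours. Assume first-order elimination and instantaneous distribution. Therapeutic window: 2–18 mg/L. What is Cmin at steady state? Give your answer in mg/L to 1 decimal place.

Over one 23-h interval, 23/19 ≈ 1.2105 half-lives elapse, leaving f ≈ 0.4321 of each dose.
At steady state, accumulation factor R = 1/(1 − e^(−kτ)) ≈ 1.7609.
Each bolus raises the concentration by D/Vd = 1455/110 ≈ 13.227 mg/L.
Steady-state peak Cmax,ss = C₀·R ≈ 13.227 × 1.7609 ≈ 23.291 mg/L.
Steady-state trough Cmin,ss = Cmax,ss·f ≈ 23.291 × 0.4321 ≈ 10.064 mg/L.
Trough 10.1 mg/L vs MEC 2 mg/L: adequate.

10.1 mg/L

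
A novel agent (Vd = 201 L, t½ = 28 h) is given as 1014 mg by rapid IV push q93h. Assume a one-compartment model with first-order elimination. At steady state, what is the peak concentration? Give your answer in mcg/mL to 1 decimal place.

5.6 mcg/mL

τ/t½ = 93/28 ≈ 3.3214, so fraction remaining f = (1/2)^(93/28) ≈ 0.1000.
At steady state, accumulation factor R = 1/(1 − e^(−kτ)) ≈ 1.1111.
Each bolus raises the concentration by D/Vd = 1014/201 ≈ 5.045 mcg/mL.
Steady-state peak Cmax,ss = C₀·R ≈ 5.045 × 1.1111 ≈ 5.605 mcg/mL.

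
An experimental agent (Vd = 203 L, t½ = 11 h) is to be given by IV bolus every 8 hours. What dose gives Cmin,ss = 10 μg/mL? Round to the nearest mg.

τ/t½ = 8/11 ≈ 0.72727, so f = (1/2)^(8/11) ≈ 0.604045.
Cmin,ss = (D/Vd)·f/(1−f), so D = Cmin,ss·Vd·(1−f)/f.
D = 10 × 203 × (1−f)/f ≈ 10 × 203 × 0.65551 ≈ 1330.69 mg.

1331 mg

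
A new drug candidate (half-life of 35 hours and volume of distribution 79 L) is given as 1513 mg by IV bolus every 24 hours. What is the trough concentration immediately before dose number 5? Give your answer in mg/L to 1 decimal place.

f = (1/2)^(τ/t½) = (1/2)^(24/35) ≈ 0.6217.
C₀ = D/Vd = 1513/79 ≈ 19.152 mg/L.
Before the 5th dose, 4 doses have been given. Superposition: Cmin = C₀·(f + f² + … + f^4).
≈ 19.152 × (0.6217 + 0.3865 + 0.2403 + 0.1494) ≈ 19.152 × 1.3979 ≈ 26.773 mg/L.

26.8 mg/L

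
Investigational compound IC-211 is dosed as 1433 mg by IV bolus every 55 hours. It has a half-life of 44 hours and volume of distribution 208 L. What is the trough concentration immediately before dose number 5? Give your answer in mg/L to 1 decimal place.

f = (1/2)^(τ/t½) = (1/2)^(55/44) ≈ 0.4204.
C₀ = D/Vd = 1433/208 ≈ 6.889 mg/L.
Before the 5th dose, 4 doses have been given. Superposition: Cmin = C₀·(f + f² + … + f^4).
≈ 6.889 × (0.4204 + 0.1767 + 0.0743 + 0.0312) ≈ 6.889 × 0.7026 ≈ 4.840 mg/L.

4.8 mg/L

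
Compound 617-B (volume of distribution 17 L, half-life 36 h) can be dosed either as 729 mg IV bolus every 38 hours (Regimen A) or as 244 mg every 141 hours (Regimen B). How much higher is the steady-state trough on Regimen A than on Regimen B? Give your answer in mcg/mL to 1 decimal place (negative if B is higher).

38.7 mcg/mL

Regimen A: f = (1/2)^(38/36) ≈ 0.4811; Cmin,ss = (729/17)·f/(1−f) ≈ 39.759 mcg/mL.
Regimen B: f = (1/2)^(141/36) ≈ 0.0662; Cmin,ss = (244/17)·f/(1−f) ≈ 1.018 mcg/mL.
Difference ≈ 39.759 − 1.018 ≈ 38.741 mcg/mL.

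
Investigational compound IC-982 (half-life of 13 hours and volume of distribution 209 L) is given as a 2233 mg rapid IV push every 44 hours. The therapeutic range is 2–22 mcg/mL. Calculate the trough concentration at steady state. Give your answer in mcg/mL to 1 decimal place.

1.1 mcg/mL

k = ln2/t½ = ln2/13 ≈ 0.053319 h⁻¹; fraction remaining f = e^(−kτ) = e^(−0.053319×44) ≈ 0.0957.
Accumulation ratio R = 1/(1 − f) ≈ 1/0.9043 ≈ 1.1058.
Each bolus raises the concentration by D/Vd = 2233/209 ≈ 10.684 mcg/mL.
Cmax,ss = C₀/(1 − f) ≈ 10.684/0.9043 ≈ 11.815 mcg/mL.
Steady-state trough Cmin,ss = Cmax,ss·f ≈ 11.815 × 0.0957 ≈ 1.131 mcg/mL.
Trough 1.1 mcg/mL vs MEC 2 mcg/mL: subtherapeutic.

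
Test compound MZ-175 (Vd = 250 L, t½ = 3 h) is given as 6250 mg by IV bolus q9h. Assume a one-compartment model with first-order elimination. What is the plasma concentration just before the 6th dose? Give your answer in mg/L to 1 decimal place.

f = (1/2)^(τ/t½) = (1/2)^(9/3) ≈ 0.1250.
C₀ = D/Vd = 6250/250 ≈ 25.000 mg/L.
Before the 6th dose, 5 doses have been given. Superposition: Cmin = C₀·(f + f² + … + f^5).
≈ 25.000 × (0.1250 + 0.0156 + 0.0020 + 0.0002 + 0.0000) ≈ 25.000 × 0.1428 ≈ 3.570 mg/L.

3.6 mg/L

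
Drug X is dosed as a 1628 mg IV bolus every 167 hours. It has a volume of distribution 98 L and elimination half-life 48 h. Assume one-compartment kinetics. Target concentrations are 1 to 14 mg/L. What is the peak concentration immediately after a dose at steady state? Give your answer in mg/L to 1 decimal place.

Over one 167-h interval, 167/48 ≈ 3.4792 half-lives elapse, leaving f ≈ 0.0897 of each dose.
At steady state, accumulation factor R = 1/(1 − e^(−kτ)) ≈ 1.0985.
Each bolus raises the concentration by D/Vd = 1628/98 ≈ 16.612 mg/L.
Cmax,ss = C₀/(1 − f) ≈ 16.612/0.9103 ≈ 18.249 mg/L.
Peak 18.2 mg/L vs MTC 14 mg/L: exceeds toxic threshold.

18.2 mg/L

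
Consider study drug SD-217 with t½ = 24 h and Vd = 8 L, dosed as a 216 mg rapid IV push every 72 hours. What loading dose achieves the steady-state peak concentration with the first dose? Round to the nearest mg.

f = (1/2)^(72/24) ≈ 0.125000; accumulation ratio R = 1/(1−f) ≈ 1.14286.
Loading dose to hit Cmax,ss on first dose: D_load = D_maint·R ≈ 216 × 1.14286 ≈ 246.86 mg.

247 mg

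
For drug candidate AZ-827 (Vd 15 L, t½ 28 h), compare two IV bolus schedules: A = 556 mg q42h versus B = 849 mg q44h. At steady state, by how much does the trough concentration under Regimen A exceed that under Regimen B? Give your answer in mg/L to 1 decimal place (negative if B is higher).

Regimen A: f = (1/2)^(42/28) ≈ 0.3536; Cmin,ss = (556/15)·f/(1−f) ≈ 20.277 mg/L.
Regimen B: f = (1/2)^(44/28) ≈ 0.3365; Cmin,ss = (849/15)·f/(1−f) ≈ 28.705 mg/L.
Difference ≈ 20.277 − 28.705 ≈ -8.428 mg/L.

-8.4 mg/L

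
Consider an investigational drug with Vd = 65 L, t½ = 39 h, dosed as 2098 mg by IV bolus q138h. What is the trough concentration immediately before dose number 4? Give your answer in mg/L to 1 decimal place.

3.0 mg/L

f = (1/2)^(τ/t½) = (1/2)^(138/39) ≈ 0.0861.
C₀ = D/Vd = 2098/65 ≈ 32.277 mg/L.
Before the 4th dose, 3 doses have been given. Superposition: Cmin = C₀·(f + f² + … + f^3).
≈ 32.277 × (0.0861 + 0.0074 + 0.0006) ≈ 32.277 × 0.0941 ≈ 3.037 mg/L.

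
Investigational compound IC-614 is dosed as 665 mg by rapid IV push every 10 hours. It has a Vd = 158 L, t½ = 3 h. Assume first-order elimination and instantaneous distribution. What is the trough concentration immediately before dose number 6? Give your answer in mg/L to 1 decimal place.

0.5 mg/L

f = (1/2)^(τ/t½) = (1/2)^(10/3) ≈ 0.0992.
C₀ = D/Vd = 665/158 ≈ 4.209 mg/L.
Before the 6th dose, 5 doses have been given. Superposition: Cmin = C₀·(f + f² + … + f^5).
≈ 4.209 × (0.0992 + 0.0098 + 0.0010 + 0.0001 + 0.0000) ≈ 4.209 × 0.1101 ≈ 0.463 mg/L.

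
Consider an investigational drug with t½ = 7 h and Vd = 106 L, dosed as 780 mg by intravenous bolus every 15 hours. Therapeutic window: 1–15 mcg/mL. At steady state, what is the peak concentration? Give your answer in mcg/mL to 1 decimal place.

τ/t½ = 15/7 ≈ 2.1429, so fraction remaining f = (1/2)^(15/7) ≈ 0.2264.
Accumulation ratio R = 1/(1 − f) ≈ 1/0.7736 ≈ 1.2927.
Single-dose peak C₀ = D/Vd = 780/106 ≈ 7.358 mcg/mL.
Steady-state peak Cmax,ss = C₀·R ≈ 7.358 × 1.2927 ≈ 9.512 mcg/mL.
Peak 9.5 mcg/mL vs MTC 15 mcg/mL: below toxic threshold.

9.5 mcg/mL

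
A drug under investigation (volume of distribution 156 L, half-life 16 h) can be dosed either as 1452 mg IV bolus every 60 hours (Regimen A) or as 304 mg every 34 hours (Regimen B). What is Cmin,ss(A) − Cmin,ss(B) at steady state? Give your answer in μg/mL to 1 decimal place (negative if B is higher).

0.2 μg/mL

Regimen A: f = (1/2)^(60/16) ≈ 0.0743; Cmin,ss = (1452/156)·f/(1−f) ≈ 0.747 μg/mL.
Regimen B: f = (1/2)^(34/16) ≈ 0.2293; Cmin,ss = (304/156)·f/(1−f) ≈ 0.580 μg/mL.
Difference ≈ 0.747 − 0.580 ≈ 0.167 μg/mL.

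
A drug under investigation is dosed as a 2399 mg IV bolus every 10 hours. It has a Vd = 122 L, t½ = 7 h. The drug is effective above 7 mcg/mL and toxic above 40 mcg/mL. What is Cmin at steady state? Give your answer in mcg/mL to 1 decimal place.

11.6 mcg/mL

τ/t½ = 10/7 ≈ 1.4286, so fraction remaining f = (1/2)^(10/7) ≈ 0.3715.
At steady state, accumulation factor R = 1/(1 − e^(−kτ)) ≈ 1.5911.
Single-dose peak C₀ = D/Vd = 2399/122 ≈ 19.664 mcg/mL.
Steady-state peak Cmax,ss = C₀·R ≈ 19.664 × 1.5911 ≈ 31.287 mcg/mL.
Steady-state trough Cmin,ss = Cmax,ss·f ≈ 31.287 × 0.3715 ≈ 11.623 mcg/mL.
Trough 11.6 mcg/mL vs MEC 7 mcg/mL: adequate.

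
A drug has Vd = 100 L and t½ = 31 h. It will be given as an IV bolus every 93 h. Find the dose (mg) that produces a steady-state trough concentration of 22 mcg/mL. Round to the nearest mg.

15400 mg

τ/t½ = 93/31 ≈ 3, so f = (1/2)^(93/31) ≈ 0.125000.
Cmin,ss = (D/Vd)·f/(1−f), so D = Cmin,ss·Vd·(1−f)/f.
D = 22 × 100 × (1−f)/f ≈ 22 × 100 × 7.00000 ≈ 15400.00 mg.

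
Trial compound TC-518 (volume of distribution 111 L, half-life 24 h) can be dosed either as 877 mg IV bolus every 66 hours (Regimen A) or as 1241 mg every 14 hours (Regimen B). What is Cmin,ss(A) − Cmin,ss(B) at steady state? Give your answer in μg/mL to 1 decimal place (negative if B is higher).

Regimen A: f = (1/2)^(66/24) ≈ 0.1487; Cmin,ss = (877/111)·f/(1−f) ≈ 1.380 μg/mL.
Regimen B: f = (1/2)^(14/24) ≈ 0.6674; Cmin,ss = (1241/111)·f/(1−f) ≈ 22.434 μg/mL.
Difference ≈ 1.380 − 22.434 ≈ -21.054 μg/mL.

-21.1 μg/mL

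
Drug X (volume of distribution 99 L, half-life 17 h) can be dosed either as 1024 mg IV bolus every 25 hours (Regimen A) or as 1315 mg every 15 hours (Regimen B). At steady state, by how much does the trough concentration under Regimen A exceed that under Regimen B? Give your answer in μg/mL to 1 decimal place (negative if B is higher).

Regimen A: f = (1/2)^(25/17) ≈ 0.3608; Cmin,ss = (1024/99)·f/(1−f) ≈ 5.838 μg/mL.
Regimen B: f = (1/2)^(15/17) ≈ 0.5425; Cmin,ss = (1315/99)·f/(1−f) ≈ 15.751 μg/mL.
Difference ≈ 5.838 − 15.751 ≈ -9.913 μg/mL.

-9.9 μg/mL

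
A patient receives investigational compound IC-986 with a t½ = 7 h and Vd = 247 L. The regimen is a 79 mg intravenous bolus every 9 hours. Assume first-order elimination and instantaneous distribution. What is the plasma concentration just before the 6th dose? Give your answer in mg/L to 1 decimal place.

0.2 mg/L

f = (1/2)^(τ/t½) = (1/2)^(9/7) ≈ 0.4102.
C₀ = D/Vd = 79/247 ≈ 0.320 mg/L.
Before the 6th dose, 5 doses have been given. Superposition: Cmin = C₀·(f + f² + … + f^5).
≈ 0.320 × (0.4102 + 0.1683 + 0.0690 + 0.0283 + 0.0116) ≈ 0.320 × 0.6874 ≈ 0.220 mg/L.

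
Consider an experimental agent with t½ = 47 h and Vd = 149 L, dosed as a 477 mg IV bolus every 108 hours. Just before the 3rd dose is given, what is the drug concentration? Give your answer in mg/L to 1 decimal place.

f = (1/2)^(τ/t½) = (1/2)^(108/47) ≈ 0.2034.
C₀ = D/Vd = 477/149 ≈ 3.201 mg/L.
Before the 3rd dose, 2 doses have been given. Superposition: Cmin = C₀·(f + f²).
≈ 3.201 × (0.2034 + 0.0414) ≈ 3.201 × 0.2448 ≈ 0.784 mg/L.

0.8 mg/L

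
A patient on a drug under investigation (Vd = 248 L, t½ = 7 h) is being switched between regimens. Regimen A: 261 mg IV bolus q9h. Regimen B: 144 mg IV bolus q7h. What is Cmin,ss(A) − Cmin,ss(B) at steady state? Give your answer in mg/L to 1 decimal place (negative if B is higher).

0.2 mg/L

Regimen A: f = (1/2)^(9/7) ≈ 0.4102; Cmin,ss = (261/248)·f/(1−f) ≈ 0.732 mg/L.
Regimen B: f = (1/2)^(7/7) ≈ 0.5000; Cmin,ss = (144/248)·f/(1−f) ≈ 0.581 mg/L.
Difference ≈ 0.732 − 0.581 ≈ 0.151 mg/L.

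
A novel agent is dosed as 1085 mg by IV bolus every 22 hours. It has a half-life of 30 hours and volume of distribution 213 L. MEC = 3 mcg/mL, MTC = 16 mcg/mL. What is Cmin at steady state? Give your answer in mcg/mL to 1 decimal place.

7.7 mcg/mL

k = ln2/t½ = ln2/30 ≈ 0.023105 h⁻¹; fraction remaining f = e^(−kτ) = e^(−0.023105×22) ≈ 0.6015.
At steady state, accumulation factor R = 1/(1 − e^(−kτ)) ≈ 2.5094.
Each bolus raises the concentration by D/Vd = 1085/213 ≈ 5.094 mcg/mL.
Steady-state peak Cmax,ss = C₀·R ≈ 5.094 × 2.5094 ≈ 12.783 mcg/mL.
Steady-state trough Cmin,ss = Cmax,ss·f ≈ 12.783 × 0.6015 ≈ 7.689 mcg/mL.
Trough 7.7 mcg/mL vs MEC 3 mcg/mL: adequate.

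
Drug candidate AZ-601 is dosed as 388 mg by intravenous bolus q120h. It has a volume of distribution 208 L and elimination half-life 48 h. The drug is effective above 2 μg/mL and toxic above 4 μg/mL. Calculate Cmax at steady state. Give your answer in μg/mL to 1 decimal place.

2.3 μg/mL

Over one 120-h interval, 120/48 ≈ 2.5 half-lives elapse, leaving f ≈ 0.1768 of each dose.
At steady state, accumulation factor R = 1/(1 − e^(−kτ)) ≈ 1.2148.
Single-dose peak C₀ = D/Vd = 388/208 ≈ 1.865 μg/mL.
Steady-state peak Cmax,ss = C₀·R ≈ 1.865 × 1.2148 ≈ 2.266 μg/mL.
Peak 2.3 μg/mL vs MTC 4 μg/mL: below toxic threshold.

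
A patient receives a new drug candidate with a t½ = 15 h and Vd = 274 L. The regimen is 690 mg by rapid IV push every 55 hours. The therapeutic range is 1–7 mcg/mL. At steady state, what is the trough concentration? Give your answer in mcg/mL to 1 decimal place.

0.2 mcg/mL

Over one 55-h interval, 55/15 ≈ 3.6667 half-lives elapse, leaving f ≈ 0.0787 of each dose.
Each bolus raises the concentration by D/Vd = 690/274 ≈ 2.518 mcg/mL.
Steady-state trough Cmin,ss = C₀·f/(1−f) ≈ 2.518 × 0.0787/0.9213 ≈ 0.215 mcg/mL.
Trough 0.2 mcg/mL vs MEC 1 mcg/mL: subtherapeutic.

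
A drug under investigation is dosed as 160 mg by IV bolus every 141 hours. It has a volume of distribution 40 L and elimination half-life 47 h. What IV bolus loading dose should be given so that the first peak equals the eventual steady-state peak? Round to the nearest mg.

183 mg

f = (1/2)^(141/47) ≈ 0.125000; accumulation ratio R = 1/(1−f) ≈ 1.14286.
Loading dose to hit Cmax,ss on first dose: D_load = D_maint·R ≈ 160 × 1.14286 ≈ 182.86 mg.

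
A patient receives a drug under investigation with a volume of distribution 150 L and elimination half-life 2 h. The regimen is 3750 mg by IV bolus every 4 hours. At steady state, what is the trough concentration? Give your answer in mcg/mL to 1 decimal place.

8.3 mcg/mL

τ = 4 h = 2 half-lives, so f = (1/2)^2 = 0.25.
At steady state, R = 1/(1 − 0.25) = 4/3.
Single-dose peak C₀ = D/Vd = 3750/150 = 25 mcg/mL.
Steady-state peak Cmax,ss = C₀·R = 25 × 4/3 ≈ 33.333 mcg/mL.
Steady-state trough Cmin,ss = Cmax,ss·f ≈ 33.333 × 0.25 ≈ 8.333 mcg/mL.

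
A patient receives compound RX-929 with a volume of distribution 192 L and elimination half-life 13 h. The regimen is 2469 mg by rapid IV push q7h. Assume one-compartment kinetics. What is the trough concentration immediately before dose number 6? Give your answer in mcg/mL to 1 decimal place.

24.0 mcg/mL

f = (1/2)^(τ/t½) = (1/2)^(7/13) ≈ 0.6885.
C₀ = D/Vd = 2469/192 ≈ 12.859 mcg/mL.
Before the 6th dose, 5 doses have been given. Superposition: Cmin = C₀·(f + f² + … + f^5).
≈ 12.859 × (0.6885 + 0.4740 + 0.3264 + 0.2247 + 0.1547) ≈ 12.859 × 1.8683 ≈ 24.024 mcg/mL.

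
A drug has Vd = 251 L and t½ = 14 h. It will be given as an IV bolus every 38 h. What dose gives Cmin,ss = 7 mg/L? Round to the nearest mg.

τ/t½ = 38/14 ≈ 2.7143, so f = (1/2)^(38/14) ≈ 0.152377.
Cmin,ss = (D/Vd)·f/(1−f), so D = Cmin,ss·Vd·(1−f)/f.
D = 7 × 251 × (1−f)/f ≈ 7 × 251 × 5.56267 ≈ 9773.61 mg.

9774 mg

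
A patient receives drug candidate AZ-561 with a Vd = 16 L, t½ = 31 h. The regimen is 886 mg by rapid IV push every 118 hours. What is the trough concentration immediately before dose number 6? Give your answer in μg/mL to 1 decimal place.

f = (1/2)^(τ/t½) = (1/2)^(118/31) ≈ 0.0715.
C₀ = D/Vd = 886/16 ≈ 55.375 μg/mL.
Before the 6th dose, 5 doses have been given. Superposition: Cmin = C₀·(f + f² + … + f^5).
≈ 55.375 × (0.0715 + 0.0051 + 0.0004 + 0.0000 + 0.0000) ≈ 55.375 × 0.0770 ≈ 4.264 μg/mL.

4.3 μg/mL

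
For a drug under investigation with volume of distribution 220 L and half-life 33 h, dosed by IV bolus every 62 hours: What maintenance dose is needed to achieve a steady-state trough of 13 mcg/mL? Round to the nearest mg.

τ/t½ = 62/33 ≈ 1.8788, so f = (1/2)^(62/33) ≈ 0.271912.
Cmin,ss = (D/Vd)·f/(1−f), so D = Cmin,ss·Vd·(1−f)/f.
D = 13 × 220 × (1−f)/f ≈ 13 × 220 × 2.67766 ≈ 7658.11 mg.

7658 mg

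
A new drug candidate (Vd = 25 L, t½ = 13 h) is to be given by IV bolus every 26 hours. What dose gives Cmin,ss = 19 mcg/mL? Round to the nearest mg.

τ/t½ = 26/13 ≈ 2, so f = (1/2)^(26/13) ≈ 0.250000.
Cmin,ss = (D/Vd)·f/(1−f), so D = Cmin,ss·Vd·(1−f)/f.
D = 19 × 25 × (1−f)/f ≈ 19 × 25 × 3.00000 ≈ 1425.00 mg.

1425 mg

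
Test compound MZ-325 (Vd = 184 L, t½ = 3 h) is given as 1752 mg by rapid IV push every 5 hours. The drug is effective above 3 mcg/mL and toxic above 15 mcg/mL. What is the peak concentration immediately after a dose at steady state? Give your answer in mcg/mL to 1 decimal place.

13.9 mcg/mL

τ/t½ = 5/3 ≈ 1.6667, so fraction remaining f = (1/2)^(5/3) ≈ 0.3150.
At steady state, accumulation factor R = 1/(1 − e^(−kτ)) ≈ 1.4599.
Each bolus raises the concentration by D/Vd = 1752/184 ≈ 9.522 mcg/mL.
Steady-state peak Cmax,ss = C₀·R ≈ 9.522 × 1.4599 ≈ 13.901 mcg/mL.
Peak 13.9 mcg/mL vs MTC 15 mcg/mL: below toxic threshold.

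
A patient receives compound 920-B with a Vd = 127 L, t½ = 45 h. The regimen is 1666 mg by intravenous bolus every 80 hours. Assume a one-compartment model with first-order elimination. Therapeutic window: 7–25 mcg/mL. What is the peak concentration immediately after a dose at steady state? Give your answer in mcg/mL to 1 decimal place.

τ/t½ = 80/45 ≈ 1.7778, so fraction remaining f = (1/2)^(80/45) ≈ 0.2916.
At steady state, accumulation factor R = 1/(1 − e^(−kτ)) ≈ 1.4116.
Each bolus raises the concentration by D/Vd = 1666/127 ≈ 13.118 mcg/mL.
Steady-state peak Cmax,ss = C₀·R ≈ 13.118 × 1.4116 ≈ 18.517 mcg/mL.
Peak 18.5 mcg/mL vs MTC 25 mcg/mL: below toxic threshold.

18.5 mcg/mL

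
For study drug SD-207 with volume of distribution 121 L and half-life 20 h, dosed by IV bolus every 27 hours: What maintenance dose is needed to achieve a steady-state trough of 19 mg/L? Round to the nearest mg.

3561 mg

τ/t½ = 27/20 ≈ 1.35, so f = (1/2)^(27/20) ≈ 0.392292.
Cmin,ss = (D/Vd)·f/(1−f), so D = Cmin,ss·Vd·(1−f)/f.
D = 19 × 121 × (1−f)/f ≈ 19 × 121 × 1.54912 ≈ 3561.43 mg.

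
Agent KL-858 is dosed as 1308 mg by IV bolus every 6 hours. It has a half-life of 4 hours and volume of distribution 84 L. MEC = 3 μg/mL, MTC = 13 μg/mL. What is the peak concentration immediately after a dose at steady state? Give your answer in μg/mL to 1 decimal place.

24.1 μg/mL

τ/t½ = 6/4 ≈ 1.5, so fraction remaining f = (1/2)^(6/4) ≈ 0.3536.
Accumulation ratio R = 1/(1 − f) ≈ 1/0.6464 ≈ 1.5470.
Single-dose peak C₀ = D/Vd = 1308/84 ≈ 15.571 μg/mL.
Steady-state peak Cmax,ss = C₀·R ≈ 15.571 × 1.5470 ≈ 24.088 μg/mL.
Peak 24.1 μg/mL vs MTC 13 μg/mL: exceeds toxic threshold.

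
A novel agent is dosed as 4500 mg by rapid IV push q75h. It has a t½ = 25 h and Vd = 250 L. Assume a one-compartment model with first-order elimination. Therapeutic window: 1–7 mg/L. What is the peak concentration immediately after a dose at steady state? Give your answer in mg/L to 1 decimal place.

20.6 mg/L

The dosing interval is 3 half-lives, so f = 2^(−3) = 0.125.
Accumulation ratio R = 1/(1 − f) = 1/0.875 = 8/7.
Single-dose peak C₀ = D/Vd = 4500/250 = 18 mg/L.
Steady-state peak Cmax,ss = C₀·R = 18 × 8/7 ≈ 20.571 mg/L.
Peak 20.6 mg/L vs MTC 7 mg/L: exceeds toxic threshold.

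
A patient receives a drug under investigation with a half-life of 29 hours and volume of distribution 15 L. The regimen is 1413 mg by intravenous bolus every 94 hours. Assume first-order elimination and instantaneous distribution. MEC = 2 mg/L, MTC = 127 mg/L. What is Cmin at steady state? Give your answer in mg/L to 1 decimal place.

11.1 mg/L

Over one 94-h interval, 94/29 ≈ 3.2414 half-lives elapse, leaving f ≈ 0.1057 of each dose.
At steady state, accumulation factor R = 1/(1 − e^(−kτ)) ≈ 1.1182.
Each bolus raises the concentration by D/Vd = 1413/15 ≈ 94.200 mg/L.
Cmax,ss = C₀/(1 − f) ≈ 94.200/0.8943 ≈ 105.334 mg/L.
One interval later, Cmin,ss = Cmax,ss·e^(−kτ) ≈ 105.334 × 0.1057 ≈ 11.134 mg/L.
Trough 11.1 mg/L vs MEC 2 mg/L: adequate.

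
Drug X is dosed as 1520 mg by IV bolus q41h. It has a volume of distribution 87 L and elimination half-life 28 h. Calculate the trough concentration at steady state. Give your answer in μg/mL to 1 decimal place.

Over one 41-h interval, 41/28 ≈ 1.4643 half-lives elapse, leaving f ≈ 0.3624 of each dose.
Accumulation ratio R = 1/(1 − f) ≈ 1/0.6376 ≈ 1.5684.
Single-dose peak C₀ = D/Vd = 1520/87 ≈ 17.471 μg/mL.
Cmax,ss = C₀/(1 − f) ≈ 17.471/0.6376 ≈ 27.401 μg/mL.
Steady-state trough Cmin,ss = Cmax,ss·f ≈ 27.401 × 0.3624 ≈ 9.930 μg/mL.

9.9 μg/mL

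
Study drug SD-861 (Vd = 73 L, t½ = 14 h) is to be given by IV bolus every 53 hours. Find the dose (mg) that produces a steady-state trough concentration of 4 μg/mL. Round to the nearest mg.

3735 mg

τ/t½ = 53/14 ≈ 3.7857, so f = (1/2)^(53/14) ≈ 0.072508.
Cmin,ss = (D/Vd)·f/(1−f), so D = Cmin,ss·Vd·(1−f)/f.
D = 4 × 73 × (1−f)/f ≈ 4 × 73 × 12.79158 ≈ 3735.14 mg.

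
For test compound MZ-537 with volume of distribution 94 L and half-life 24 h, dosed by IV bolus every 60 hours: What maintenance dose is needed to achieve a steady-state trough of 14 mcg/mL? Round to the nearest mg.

6128 mg

τ/t½ = 60/24 ≈ 2.5, so f = (1/2)^(60/24) ≈ 0.176777.
Cmin,ss = (D/Vd)·f/(1−f), so D = Cmin,ss·Vd·(1−f)/f.
D = 14 × 94 × (1−f)/f ≈ 14 × 94 × 4.65684 ≈ 6128.40 mg.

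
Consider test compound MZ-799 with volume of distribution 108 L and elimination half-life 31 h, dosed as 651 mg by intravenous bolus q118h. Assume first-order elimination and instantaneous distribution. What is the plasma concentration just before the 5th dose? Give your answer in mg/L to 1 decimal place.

0.5 mg/L

f = (1/2)^(τ/t½) = (1/2)^(118/31) ≈ 0.0715.
C₀ = D/Vd = 651/108 ≈ 6.028 mg/L.
Before the 5th dose, 4 doses have been given. Superposition: Cmin = C₀·(f + f² + … + f^4).
≈ 6.028 × (0.0715 + 0.0051 + 0.0004 + 0.0000) ≈ 6.028 × 0.0770 ≈ 0.464 mg/L.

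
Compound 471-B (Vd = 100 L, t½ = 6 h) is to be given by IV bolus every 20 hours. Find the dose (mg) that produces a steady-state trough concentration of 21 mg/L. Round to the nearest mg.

τ/t½ = 20/6 ≈ 3.3333, so f = (1/2)^(20/6) ≈ 0.099213.
Cmin,ss = (D/Vd)·f/(1−f), so D = Cmin,ss·Vd·(1−f)/f.
D = 21 × 100 × (1−f)/f ≈ 21 × 100 × 9.07932 ≈ 19066.57 mg.

19067 mg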